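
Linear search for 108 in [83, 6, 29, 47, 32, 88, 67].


i=0: 83!=108
i=1: 6!=108
i=2: 29!=108
i=3: 47!=108
i=4: 32!=108
i=5: 88!=108
i=6: 67!=108

Not found, 7 comps


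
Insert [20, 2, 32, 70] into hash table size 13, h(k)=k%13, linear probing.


Insert 20: h=7 -> slot 7
Insert 2: h=2 -> slot 2
Insert 32: h=6 -> slot 6
Insert 70: h=5 -> slot 5

Table: [None, None, 2, None, None, 70, 32, 20, None, None, None, None, None]


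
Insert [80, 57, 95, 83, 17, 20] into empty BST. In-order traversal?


Insert 80: root
Insert 57: L from 80
Insert 95: R from 80
Insert 83: R from 80 -> L from 95
Insert 17: L from 80 -> L from 57
Insert 20: L from 80 -> L from 57 -> R from 17

In-order: [17, 20, 57, 80, 83, 95]


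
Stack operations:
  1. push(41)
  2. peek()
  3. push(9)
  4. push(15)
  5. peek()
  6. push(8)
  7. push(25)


push(41) -> [41]
peek()->41
push(9) -> [41, 9]
push(15) -> [41, 9, 15]
peek()->15
push(8) -> [41, 9, 15, 8]
push(25) -> [41, 9, 15, 8, 25]

Final stack: [41, 9, 15, 8, 25]


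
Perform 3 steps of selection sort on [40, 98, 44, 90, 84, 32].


Initial: [40, 98, 44, 90, 84, 32]
Step 1: min=32 at 5
  Swap: [32, 98, 44, 90, 84, 40]
Step 2: min=40 at 5
  Swap: [32, 40, 44, 90, 84, 98]
Step 3: min=44 at 2
  Swap: [32, 40, 44, 90, 84, 98]

After 3 steps: [32, 40, 44, 90, 84, 98]


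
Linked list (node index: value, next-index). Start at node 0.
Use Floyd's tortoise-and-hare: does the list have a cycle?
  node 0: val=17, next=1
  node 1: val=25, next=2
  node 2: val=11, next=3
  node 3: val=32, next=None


Floyd's tortoise (slow, +1) and hare (fast, +2):
  init: slow=0, fast=0
  step 1: slow=1, fast=2
  step 2: fast 2->3->None, no cycle

Cycle: no


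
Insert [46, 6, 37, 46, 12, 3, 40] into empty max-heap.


Insert 46: [46]
Insert 6: [46, 6]
Insert 37: [46, 6, 37]
Insert 46: [46, 46, 37, 6]
Insert 12: [46, 46, 37, 6, 12]
Insert 3: [46, 46, 37, 6, 12, 3]
Insert 40: [46, 46, 40, 6, 12, 3, 37]

Final heap: [46, 46, 40, 6, 12, 3, 37]


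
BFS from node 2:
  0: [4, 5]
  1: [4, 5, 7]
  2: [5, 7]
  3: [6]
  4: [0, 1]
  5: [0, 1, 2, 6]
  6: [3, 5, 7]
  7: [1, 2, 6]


Visit 2, enqueue [5, 7]
Visit 5, enqueue [0, 1, 6]
Visit 7, enqueue []
Visit 0, enqueue [4]
Visit 1, enqueue []
Visit 6, enqueue [3]
Visit 4, enqueue []
Visit 3, enqueue []

BFS order: [2, 5, 7, 0, 1, 6, 4, 3]


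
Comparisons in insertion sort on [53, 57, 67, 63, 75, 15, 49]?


Algorithm: insertion sort
Input: [53, 57, 67, 63, 75, 15, 49]
Sorted: [15, 49, 53, 57, 63, 67, 75]

16


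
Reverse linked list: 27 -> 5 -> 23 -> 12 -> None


Step 1: curr=27, set curr.next=prev(None) | reversed so far: 27
Step 2: curr=5, set curr.next=prev(27) | reversed so far: 5 -> 27
Step 3: curr=23, set curr.next=prev(5) | reversed so far: 23 -> 5 -> 27
Step 4: curr=12, set curr.next=prev(23) | reversed so far: 12 -> 23 -> 5 -> 27

12 -> 23 -> 5 -> 27 -> None


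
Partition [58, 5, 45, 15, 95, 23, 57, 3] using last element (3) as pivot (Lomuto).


Pivot: 3
Place pivot at 0: [3, 5, 45, 15, 95, 23, 57, 58]

Partitioned: [3, 5, 45, 15, 95, 23, 57, 58]


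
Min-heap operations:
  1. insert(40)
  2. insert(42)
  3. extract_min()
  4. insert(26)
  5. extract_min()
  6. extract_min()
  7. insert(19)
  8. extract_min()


insert(40) -> [40]
insert(42) -> [40, 42]
extract_min()->40, [42]
insert(26) -> [26, 42]
extract_min()->26, [42]
extract_min()->42, []
insert(19) -> [19]
extract_min()->19, []

Final heap: []


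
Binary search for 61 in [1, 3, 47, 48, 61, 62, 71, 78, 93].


Step 1: lo=0, hi=8, mid=4, val=61

Found at index 4


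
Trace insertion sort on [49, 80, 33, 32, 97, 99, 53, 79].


Initial: [49, 80, 33, 32, 97, 99, 53, 79]
Insert 80: [49, 80, 33, 32, 97, 99, 53, 79]
Insert 33: [33, 49, 80, 32, 97, 99, 53, 79]
Insert 32: [32, 33, 49, 80, 97, 99, 53, 79]
Insert 97: [32, 33, 49, 80, 97, 99, 53, 79]
Insert 99: [32, 33, 49, 80, 97, 99, 53, 79]
Insert 53: [32, 33, 49, 53, 80, 97, 99, 79]
Insert 79: [32, 33, 49, 53, 79, 80, 97, 99]

Sorted: [32, 33, 49, 53, 79, 80, 97, 99]


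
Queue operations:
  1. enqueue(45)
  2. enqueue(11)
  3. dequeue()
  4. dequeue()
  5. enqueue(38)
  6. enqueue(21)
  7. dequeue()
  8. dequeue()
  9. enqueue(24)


enqueue(45) -> [45]
enqueue(11) -> [45, 11]
dequeue()->45, [11]
dequeue()->11, []
enqueue(38) -> [38]
enqueue(21) -> [38, 21]
dequeue()->38, [21]
dequeue()->21, []
enqueue(24) -> [24]

Final queue: [24]


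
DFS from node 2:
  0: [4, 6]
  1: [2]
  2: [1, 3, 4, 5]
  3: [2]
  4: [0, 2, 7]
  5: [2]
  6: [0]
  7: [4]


Visit 2, push [5, 4, 3, 1]
Visit 1, push []
Visit 3, push []
Visit 4, push [7, 0]
Visit 0, push [6]
Visit 6, push []
Visit 7, push []
Visit 5, push []

DFS order: [2, 1, 3, 4, 0, 6, 7, 5]


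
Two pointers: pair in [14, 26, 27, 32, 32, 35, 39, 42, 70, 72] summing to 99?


lo=0(14)+hi=9(72)=86
lo=1(26)+hi=9(72)=98
lo=2(27)+hi=9(72)=99

Yes: 27+72=99


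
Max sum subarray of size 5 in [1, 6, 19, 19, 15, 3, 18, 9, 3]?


[0:5]: 60
[1:6]: 62
[2:7]: 74
[3:8]: 64
[4:9]: 48

Max: 74 at [2:7]


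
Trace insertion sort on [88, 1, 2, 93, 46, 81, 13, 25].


Initial: [88, 1, 2, 93, 46, 81, 13, 25]
Insert 1: [1, 88, 2, 93, 46, 81, 13, 25]
Insert 2: [1, 2, 88, 93, 46, 81, 13, 25]
Insert 93: [1, 2, 88, 93, 46, 81, 13, 25]
Insert 46: [1, 2, 46, 88, 93, 81, 13, 25]
Insert 81: [1, 2, 46, 81, 88, 93, 13, 25]
Insert 13: [1, 2, 13, 46, 81, 88, 93, 25]
Insert 25: [1, 2, 13, 25, 46, 81, 88, 93]

Sorted: [1, 2, 13, 25, 46, 81, 88, 93]


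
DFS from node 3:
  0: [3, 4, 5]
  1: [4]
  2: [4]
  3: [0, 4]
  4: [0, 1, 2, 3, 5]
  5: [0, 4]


Visit 3, push [4, 0]
Visit 0, push [5, 4]
Visit 4, push [5, 2, 1]
Visit 1, push []
Visit 2, push []
Visit 5, push []

DFS order: [3, 0, 4, 1, 2, 5]


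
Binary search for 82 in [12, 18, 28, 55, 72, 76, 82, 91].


Step 1: lo=0, hi=7, mid=3, val=55
Step 2: lo=4, hi=7, mid=5, val=76
Step 3: lo=6, hi=7, mid=6, val=82

Found at index 6


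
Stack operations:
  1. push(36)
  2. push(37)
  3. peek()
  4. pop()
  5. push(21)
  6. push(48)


push(36) -> [36]
push(37) -> [36, 37]
peek()->37
pop()->37, [36]
push(21) -> [36, 21]
push(48) -> [36, 21, 48]

Final stack: [36, 21, 48]


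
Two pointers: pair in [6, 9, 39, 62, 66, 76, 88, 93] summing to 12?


lo=0(6)+hi=7(93)=99
lo=0(6)+hi=6(88)=94
lo=0(6)+hi=5(76)=82
lo=0(6)+hi=4(66)=72
lo=0(6)+hi=3(62)=68
lo=0(6)+hi=2(39)=45
lo=0(6)+hi=1(9)=15

No pair found


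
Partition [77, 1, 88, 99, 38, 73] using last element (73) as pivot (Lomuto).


Pivot: 73
  1 <= 73: swap -> [1, 77, 88, 99, 38, 73]
  38 <= 73: swap -> [1, 38, 88, 99, 77, 73]
Place pivot at 2: [1, 38, 73, 99, 77, 88]

Partitioned: [1, 38, 73, 99, 77, 88]


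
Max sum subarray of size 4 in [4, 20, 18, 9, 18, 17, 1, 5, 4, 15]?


[0:4]: 51
[1:5]: 65
[2:6]: 62
[3:7]: 45
[4:8]: 41
[5:9]: 27
[6:10]: 25

Max: 65 at [1:5]


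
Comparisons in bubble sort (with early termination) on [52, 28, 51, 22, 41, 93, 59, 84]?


Algorithm: bubble sort (with early termination)
Input: [52, 28, 51, 22, 41, 93, 59, 84]
Sorted: [22, 28, 41, 51, 52, 59, 84, 93]

22


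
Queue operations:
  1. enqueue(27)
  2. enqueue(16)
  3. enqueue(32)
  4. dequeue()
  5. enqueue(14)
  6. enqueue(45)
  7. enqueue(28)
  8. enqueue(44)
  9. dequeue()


enqueue(27) -> [27]
enqueue(16) -> [27, 16]
enqueue(32) -> [27, 16, 32]
dequeue()->27, [16, 32]
enqueue(14) -> [16, 32, 14]
enqueue(45) -> [16, 32, 14, 45]
enqueue(28) -> [16, 32, 14, 45, 28]
enqueue(44) -> [16, 32, 14, 45, 28, 44]
dequeue()->16, [32, 14, 45, 28, 44]

Final queue: [32, 14, 45, 28, 44]


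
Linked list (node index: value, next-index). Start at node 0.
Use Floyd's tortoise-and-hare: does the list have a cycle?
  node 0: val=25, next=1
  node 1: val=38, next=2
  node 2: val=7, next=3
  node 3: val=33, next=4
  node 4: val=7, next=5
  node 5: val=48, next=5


Floyd's tortoise (slow, +1) and hare (fast, +2):
  init: slow=0, fast=0
  step 1: slow=1, fast=2
  step 2: slow=2, fast=4
  step 3: slow=3, fast=5
  step 4: slow=4, fast=5
  step 5: slow=5, fast=5
  slow == fast at node 5: cycle detected

Cycle: yes


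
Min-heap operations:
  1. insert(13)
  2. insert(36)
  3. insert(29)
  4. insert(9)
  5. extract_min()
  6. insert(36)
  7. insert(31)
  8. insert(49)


insert(13) -> [13]
insert(36) -> [13, 36]
insert(29) -> [13, 36, 29]
insert(9) -> [9, 13, 29, 36]
extract_min()->9, [13, 36, 29]
insert(36) -> [13, 36, 29, 36]
insert(31) -> [13, 31, 29, 36, 36]
insert(49) -> [13, 31, 29, 36, 36, 49]

Final heap: [13, 31, 29, 36, 36, 49]


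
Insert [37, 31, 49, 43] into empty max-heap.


Insert 37: [37]
Insert 31: [37, 31]
Insert 49: [49, 31, 37]
Insert 43: [49, 43, 37, 31]

Final heap: [49, 43, 37, 31]


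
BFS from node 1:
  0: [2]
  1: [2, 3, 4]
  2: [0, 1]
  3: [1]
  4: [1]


Visit 1, enqueue [2, 3, 4]
Visit 2, enqueue [0]
Visit 3, enqueue []
Visit 4, enqueue []
Visit 0, enqueue []

BFS order: [1, 2, 3, 4, 0]


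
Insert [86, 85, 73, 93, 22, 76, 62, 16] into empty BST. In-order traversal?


Insert 86: root
Insert 85: L from 86
Insert 73: L from 86 -> L from 85
Insert 93: R from 86
Insert 22: L from 86 -> L from 85 -> L from 73
Insert 76: L from 86 -> L from 85 -> R from 73
Insert 62: L from 86 -> L from 85 -> L from 73 -> R from 22
Insert 16: L from 86 -> L from 85 -> L from 73 -> L from 22

In-order: [16, 22, 62, 73, 76, 85, 86, 93]


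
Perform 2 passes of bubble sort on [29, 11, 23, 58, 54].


Initial: [29, 11, 23, 58, 54]
Pass 1: [11, 23, 29, 54, 58] (3 swaps)
Pass 2: [11, 23, 29, 54, 58] (0 swaps)

After 2 passes: [11, 23, 29, 54, 58]


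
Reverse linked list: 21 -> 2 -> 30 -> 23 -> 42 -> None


Step 1: curr=21, set curr.next=prev(None) | reversed so far: 21
Step 2: curr=2, set curr.next=prev(21) | reversed so far: 2 -> 21
Step 3: curr=30, set curr.next=prev(2) | reversed so far: 30 -> 2 -> 21
Step 4: curr=23, set curr.next=prev(30) | reversed so far: 23 -> 30 -> 2 -> 21
Step 5: curr=42, set curr.next=prev(23) | reversed so far: 42 -> 23 -> 30 -> 2 -> 21

42 -> 23 -> 30 -> 2 -> 21 -> None


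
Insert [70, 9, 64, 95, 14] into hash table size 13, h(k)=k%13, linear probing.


Insert 70: h=5 -> slot 5
Insert 9: h=9 -> slot 9
Insert 64: h=12 -> slot 12
Insert 95: h=4 -> slot 4
Insert 14: h=1 -> slot 1

Table: [None, 14, None, None, 95, 70, None, None, None, 9, None, None, 64]


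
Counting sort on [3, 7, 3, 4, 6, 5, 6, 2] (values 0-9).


Input: [3, 7, 3, 4, 6, 5, 6, 2]
Counts: [0, 0, 1, 2, 1, 1, 2, 1, 0, 0]

Sorted: [2, 3, 3, 4, 5, 6, 6, 7]


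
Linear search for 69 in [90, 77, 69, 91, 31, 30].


i=0: 90!=69
i=1: 77!=69
i=2: 69==69 found!

Found at 2, 3 comps


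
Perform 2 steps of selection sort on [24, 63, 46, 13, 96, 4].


Initial: [24, 63, 46, 13, 96, 4]
Step 1: min=4 at 5
  Swap: [4, 63, 46, 13, 96, 24]
Step 2: min=13 at 3
  Swap: [4, 13, 46, 63, 96, 24]

After 2 steps: [4, 13, 46, 63, 96, 24]


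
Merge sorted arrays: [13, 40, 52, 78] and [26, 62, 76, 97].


Take 13 from A
Take 26 from B
Take 40 from A
Take 52 from A
Take 62 from B
Take 76 from B
Take 78 from A

Merged: [13, 26, 40, 52, 62, 76, 78, 97]


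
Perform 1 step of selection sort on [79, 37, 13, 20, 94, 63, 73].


Initial: [79, 37, 13, 20, 94, 63, 73]
Step 1: min=13 at 2
  Swap: [13, 37, 79, 20, 94, 63, 73]

After 1 step: [13, 37, 79, 20, 94, 63, 73]


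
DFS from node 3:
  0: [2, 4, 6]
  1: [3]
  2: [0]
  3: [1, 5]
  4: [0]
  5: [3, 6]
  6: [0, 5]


Visit 3, push [5, 1]
Visit 1, push []
Visit 5, push [6]
Visit 6, push [0]
Visit 0, push [4, 2]
Visit 2, push []
Visit 4, push []

DFS order: [3, 1, 5, 6, 0, 2, 4]


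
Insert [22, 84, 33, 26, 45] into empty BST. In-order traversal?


Insert 22: root
Insert 84: R from 22
Insert 33: R from 22 -> L from 84
Insert 26: R from 22 -> L from 84 -> L from 33
Insert 45: R from 22 -> L from 84 -> R from 33

In-order: [22, 26, 33, 45, 84]


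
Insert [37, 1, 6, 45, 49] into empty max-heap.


Insert 37: [37]
Insert 1: [37, 1]
Insert 6: [37, 1, 6]
Insert 45: [45, 37, 6, 1]
Insert 49: [49, 45, 6, 1, 37]

Final heap: [49, 45, 6, 1, 37]


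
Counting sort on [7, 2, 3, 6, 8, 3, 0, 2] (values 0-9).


Input: [7, 2, 3, 6, 8, 3, 0, 2]
Counts: [1, 0, 2, 2, 0, 0, 1, 1, 1, 0]

Sorted: [0, 2, 2, 3, 3, 6, 7, 8]


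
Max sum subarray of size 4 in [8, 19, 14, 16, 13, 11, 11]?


[0:4]: 57
[1:5]: 62
[2:6]: 54
[3:7]: 51

Max: 62 at [1:5]


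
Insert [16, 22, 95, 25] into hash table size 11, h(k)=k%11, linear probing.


Insert 16: h=5 -> slot 5
Insert 22: h=0 -> slot 0
Insert 95: h=7 -> slot 7
Insert 25: h=3 -> slot 3

Table: [22, None, None, 25, None, 16, None, 95, None, None, None]


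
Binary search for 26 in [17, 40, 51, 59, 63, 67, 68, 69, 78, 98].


Step 1: lo=0, hi=9, mid=4, val=63
Step 2: lo=0, hi=3, mid=1, val=40
Step 3: lo=0, hi=0, mid=0, val=17

Not found


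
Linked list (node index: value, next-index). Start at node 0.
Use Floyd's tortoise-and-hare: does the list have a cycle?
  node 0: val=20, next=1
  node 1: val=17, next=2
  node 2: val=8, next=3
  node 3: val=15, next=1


Floyd's tortoise (slow, +1) and hare (fast, +2):
  init: slow=0, fast=0
  step 1: slow=1, fast=2
  step 2: slow=2, fast=1
  step 3: slow=3, fast=3
  slow == fast at node 3: cycle detected

Cycle: yes


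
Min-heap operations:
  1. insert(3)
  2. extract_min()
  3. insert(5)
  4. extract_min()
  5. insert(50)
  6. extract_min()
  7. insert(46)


insert(3) -> [3]
extract_min()->3, []
insert(5) -> [5]
extract_min()->5, []
insert(50) -> [50]
extract_min()->50, []
insert(46) -> [46]

Final heap: [46]


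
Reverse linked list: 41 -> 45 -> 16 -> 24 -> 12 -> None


Step 1: curr=41, set curr.next=prev(None) | reversed so far: 41
Step 2: curr=45, set curr.next=prev(41) | reversed so far: 45 -> 41
Step 3: curr=16, set curr.next=prev(45) | reversed so far: 16 -> 45 -> 41
Step 4: curr=24, set curr.next=prev(16) | reversed so far: 24 -> 16 -> 45 -> 41
Step 5: curr=12, set curr.next=prev(24) | reversed so far: 12 -> 24 -> 16 -> 45 -> 41

12 -> 24 -> 16 -> 45 -> 41 -> None


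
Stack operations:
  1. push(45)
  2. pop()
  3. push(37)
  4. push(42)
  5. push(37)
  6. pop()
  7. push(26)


push(45) -> [45]
pop()->45, []
push(37) -> [37]
push(42) -> [37, 42]
push(37) -> [37, 42, 37]
pop()->37, [37, 42]
push(26) -> [37, 42, 26]

Final stack: [37, 42, 26]


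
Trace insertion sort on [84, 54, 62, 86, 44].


Initial: [84, 54, 62, 86, 44]
Insert 54: [54, 84, 62, 86, 44]
Insert 62: [54, 62, 84, 86, 44]
Insert 86: [54, 62, 84, 86, 44]
Insert 44: [44, 54, 62, 84, 86]

Sorted: [44, 54, 62, 84, 86]


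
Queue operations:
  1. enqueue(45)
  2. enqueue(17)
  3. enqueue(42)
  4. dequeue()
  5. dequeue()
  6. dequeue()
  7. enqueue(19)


enqueue(45) -> [45]
enqueue(17) -> [45, 17]
enqueue(42) -> [45, 17, 42]
dequeue()->45, [17, 42]
dequeue()->17, [42]
dequeue()->42, []
enqueue(19) -> [19]

Final queue: [19]


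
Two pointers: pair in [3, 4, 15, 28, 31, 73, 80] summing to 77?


lo=0(3)+hi=6(80)=83
lo=0(3)+hi=5(73)=76
lo=1(4)+hi=5(73)=77

Yes: 4+73=77


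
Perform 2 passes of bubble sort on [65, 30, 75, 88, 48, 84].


Initial: [65, 30, 75, 88, 48, 84]
Pass 1: [30, 65, 75, 48, 84, 88] (3 swaps)
Pass 2: [30, 65, 48, 75, 84, 88] (1 swaps)

After 2 passes: [30, 65, 48, 75, 84, 88]


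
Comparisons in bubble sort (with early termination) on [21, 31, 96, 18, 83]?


Algorithm: bubble sort (with early termination)
Input: [21, 31, 96, 18, 83]
Sorted: [18, 21, 31, 83, 96]

10


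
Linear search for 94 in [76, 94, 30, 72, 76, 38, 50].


i=0: 76!=94
i=1: 94==94 found!

Found at 1, 2 comps


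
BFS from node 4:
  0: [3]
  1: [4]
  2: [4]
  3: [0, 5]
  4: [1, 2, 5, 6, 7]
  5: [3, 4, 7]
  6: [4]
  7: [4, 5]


Visit 4, enqueue [1, 2, 5, 6, 7]
Visit 1, enqueue []
Visit 2, enqueue []
Visit 5, enqueue [3]
Visit 6, enqueue []
Visit 7, enqueue []
Visit 3, enqueue [0]
Visit 0, enqueue []

BFS order: [4, 1, 2, 5, 6, 7, 3, 0]


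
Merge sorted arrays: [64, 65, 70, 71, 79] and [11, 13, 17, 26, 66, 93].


Take 11 from B
Take 13 from B
Take 17 from B
Take 26 from B
Take 64 from A
Take 65 from A
Take 66 from B
Take 70 from A
Take 71 from A
Take 79 from A

Merged: [11, 13, 17, 26, 64, 65, 66, 70, 71, 79, 93]


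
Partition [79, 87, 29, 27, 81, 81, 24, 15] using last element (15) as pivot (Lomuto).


Pivot: 15
Place pivot at 0: [15, 87, 29, 27, 81, 81, 24, 79]

Partitioned: [15, 87, 29, 27, 81, 81, 24, 79]


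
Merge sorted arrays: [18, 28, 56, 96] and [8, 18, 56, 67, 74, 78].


Take 8 from B
Take 18 from A
Take 18 from B
Take 28 from A
Take 56 from A
Take 56 from B
Take 67 from B
Take 74 from B
Take 78 from B

Merged: [8, 18, 18, 28, 56, 56, 67, 74, 78, 96]


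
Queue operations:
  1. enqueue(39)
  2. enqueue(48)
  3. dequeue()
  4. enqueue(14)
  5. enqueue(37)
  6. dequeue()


enqueue(39) -> [39]
enqueue(48) -> [39, 48]
dequeue()->39, [48]
enqueue(14) -> [48, 14]
enqueue(37) -> [48, 14, 37]
dequeue()->48, [14, 37]

Final queue: [14, 37]


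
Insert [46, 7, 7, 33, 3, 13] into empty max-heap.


Insert 46: [46]
Insert 7: [46, 7]
Insert 7: [46, 7, 7]
Insert 33: [46, 33, 7, 7]
Insert 3: [46, 33, 7, 7, 3]
Insert 13: [46, 33, 13, 7, 3, 7]

Final heap: [46, 33, 13, 7, 3, 7]


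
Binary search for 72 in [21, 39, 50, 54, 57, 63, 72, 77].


Step 1: lo=0, hi=7, mid=3, val=54
Step 2: lo=4, hi=7, mid=5, val=63
Step 3: lo=6, hi=7, mid=6, val=72

Found at index 6


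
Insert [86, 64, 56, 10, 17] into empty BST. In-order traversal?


Insert 86: root
Insert 64: L from 86
Insert 56: L from 86 -> L from 64
Insert 10: L from 86 -> L from 64 -> L from 56
Insert 17: L from 86 -> L from 64 -> L from 56 -> R from 10

In-order: [10, 17, 56, 64, 86]


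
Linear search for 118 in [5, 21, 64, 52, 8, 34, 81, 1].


i=0: 5!=118
i=1: 21!=118
i=2: 64!=118
i=3: 52!=118
i=4: 8!=118
i=5: 34!=118
i=6: 81!=118
i=7: 1!=118

Not found, 8 comps


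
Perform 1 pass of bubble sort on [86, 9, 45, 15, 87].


Initial: [86, 9, 45, 15, 87]
Pass 1: [9, 45, 15, 86, 87] (3 swaps)

After 1 pass: [9, 45, 15, 86, 87]


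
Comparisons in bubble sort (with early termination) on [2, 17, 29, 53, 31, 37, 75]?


Algorithm: bubble sort (with early termination)
Input: [2, 17, 29, 53, 31, 37, 75]
Sorted: [2, 17, 29, 31, 37, 53, 75]

11


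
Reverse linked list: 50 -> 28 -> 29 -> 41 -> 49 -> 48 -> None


Step 1: curr=50, set curr.next=prev(None) | reversed so far: 50
Step 2: curr=28, set curr.next=prev(50) | reversed so far: 28 -> 50
Step 3: curr=29, set curr.next=prev(28) | reversed so far: 29 -> 28 -> 50
Step 4: curr=41, set curr.next=prev(29) | reversed so far: 41 -> 29 -> 28 -> 50
Step 5: curr=49, set curr.next=prev(41) | reversed so far: 49 -> 41 -> 29 -> 28 -> 50
Step 6: curr=48, set curr.next=prev(49) | reversed so far: 48 -> 49 -> 41 -> 29 -> 28 -> 50

48 -> 49 -> 41 -> 29 -> 28 -> 50 -> None


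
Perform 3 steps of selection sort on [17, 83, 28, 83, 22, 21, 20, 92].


Initial: [17, 83, 28, 83, 22, 21, 20, 92]
Step 1: min=17 at 0
  Swap: [17, 83, 28, 83, 22, 21, 20, 92]
Step 2: min=20 at 6
  Swap: [17, 20, 28, 83, 22, 21, 83, 92]
Step 3: min=21 at 5
  Swap: [17, 20, 21, 83, 22, 28, 83, 92]

After 3 steps: [17, 20, 21, 83, 22, 28, 83, 92]


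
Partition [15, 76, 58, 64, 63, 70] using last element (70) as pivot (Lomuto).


Pivot: 70
  15 <= 70: advance i (no swap)
  58 <= 70: swap -> [15, 58, 76, 64, 63, 70]
  64 <= 70: swap -> [15, 58, 64, 76, 63, 70]
  63 <= 70: swap -> [15, 58, 64, 63, 76, 70]
Place pivot at 4: [15, 58, 64, 63, 70, 76]

Partitioned: [15, 58, 64, 63, 70, 76]


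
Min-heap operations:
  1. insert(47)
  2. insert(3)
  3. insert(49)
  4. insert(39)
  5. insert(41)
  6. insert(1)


insert(47) -> [47]
insert(3) -> [3, 47]
insert(49) -> [3, 47, 49]
insert(39) -> [3, 39, 49, 47]
insert(41) -> [3, 39, 49, 47, 41]
insert(1) -> [1, 39, 3, 47, 41, 49]

Final heap: [1, 39, 3, 47, 41, 49]


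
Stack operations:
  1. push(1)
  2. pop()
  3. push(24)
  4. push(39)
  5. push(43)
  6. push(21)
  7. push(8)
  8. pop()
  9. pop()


push(1) -> [1]
pop()->1, []
push(24) -> [24]
push(39) -> [24, 39]
push(43) -> [24, 39, 43]
push(21) -> [24, 39, 43, 21]
push(8) -> [24, 39, 43, 21, 8]
pop()->8, [24, 39, 43, 21]
pop()->21, [24, 39, 43]

Final stack: [24, 39, 43]


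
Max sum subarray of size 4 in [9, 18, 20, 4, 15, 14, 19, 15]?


[0:4]: 51
[1:5]: 57
[2:6]: 53
[3:7]: 52
[4:8]: 63

Max: 63 at [4:8]


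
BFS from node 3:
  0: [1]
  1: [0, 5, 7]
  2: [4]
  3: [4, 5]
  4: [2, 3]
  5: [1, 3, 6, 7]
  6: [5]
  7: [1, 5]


Visit 3, enqueue [4, 5]
Visit 4, enqueue [2]
Visit 5, enqueue [1, 6, 7]
Visit 2, enqueue []
Visit 1, enqueue [0]
Visit 6, enqueue []
Visit 7, enqueue []
Visit 0, enqueue []

BFS order: [3, 4, 5, 2, 1, 6, 7, 0]


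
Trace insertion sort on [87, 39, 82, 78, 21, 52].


Initial: [87, 39, 82, 78, 21, 52]
Insert 39: [39, 87, 82, 78, 21, 52]
Insert 82: [39, 82, 87, 78, 21, 52]
Insert 78: [39, 78, 82, 87, 21, 52]
Insert 21: [21, 39, 78, 82, 87, 52]
Insert 52: [21, 39, 52, 78, 82, 87]

Sorted: [21, 39, 52, 78, 82, 87]


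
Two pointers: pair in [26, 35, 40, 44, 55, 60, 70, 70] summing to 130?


lo=0(26)+hi=7(70)=96
lo=1(35)+hi=7(70)=105
lo=2(40)+hi=7(70)=110
lo=3(44)+hi=7(70)=114
lo=4(55)+hi=7(70)=125
lo=5(60)+hi=7(70)=130

Yes: 60+70=130


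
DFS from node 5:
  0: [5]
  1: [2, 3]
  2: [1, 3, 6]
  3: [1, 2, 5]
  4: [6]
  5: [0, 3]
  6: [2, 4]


Visit 5, push [3, 0]
Visit 0, push []
Visit 3, push [2, 1]
Visit 1, push [2]
Visit 2, push [6]
Visit 6, push [4]
Visit 4, push []

DFS order: [5, 0, 3, 1, 2, 6, 4]


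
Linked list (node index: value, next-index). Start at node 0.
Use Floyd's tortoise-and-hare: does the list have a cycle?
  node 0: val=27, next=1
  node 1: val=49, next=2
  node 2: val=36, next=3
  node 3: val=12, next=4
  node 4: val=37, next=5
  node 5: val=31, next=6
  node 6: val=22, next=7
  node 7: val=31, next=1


Floyd's tortoise (slow, +1) and hare (fast, +2):
  init: slow=0, fast=0
  step 1: slow=1, fast=2
  step 2: slow=2, fast=4
  step 3: slow=3, fast=6
  step 4: slow=4, fast=1
  step 5: slow=5, fast=3
  step 6: slow=6, fast=5
  step 7: slow=7, fast=7
  slow == fast at node 7: cycle detected

Cycle: yes


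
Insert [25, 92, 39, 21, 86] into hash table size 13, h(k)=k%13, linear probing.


Insert 25: h=12 -> slot 12
Insert 92: h=1 -> slot 1
Insert 39: h=0 -> slot 0
Insert 21: h=8 -> slot 8
Insert 86: h=8, 1 probes -> slot 9

Table: [39, 92, None, None, None, None, None, None, 21, 86, None, None, 25]


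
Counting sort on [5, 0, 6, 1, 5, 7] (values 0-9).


Input: [5, 0, 6, 1, 5, 7]
Counts: [1, 1, 0, 0, 0, 2, 1, 1, 0, 0]

Sorted: [0, 1, 5, 5, 6, 7]


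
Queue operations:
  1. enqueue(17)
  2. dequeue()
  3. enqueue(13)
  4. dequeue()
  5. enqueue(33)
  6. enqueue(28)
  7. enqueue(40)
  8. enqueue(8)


enqueue(17) -> [17]
dequeue()->17, []
enqueue(13) -> [13]
dequeue()->13, []
enqueue(33) -> [33]
enqueue(28) -> [33, 28]
enqueue(40) -> [33, 28, 40]
enqueue(8) -> [33, 28, 40, 8]

Final queue: [33, 28, 40, 8]


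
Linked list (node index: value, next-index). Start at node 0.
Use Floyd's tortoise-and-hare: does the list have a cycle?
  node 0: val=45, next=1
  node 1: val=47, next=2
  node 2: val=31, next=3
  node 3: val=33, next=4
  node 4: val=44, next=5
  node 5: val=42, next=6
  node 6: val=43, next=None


Floyd's tortoise (slow, +1) and hare (fast, +2):
  init: slow=0, fast=0
  step 1: slow=1, fast=2
  step 2: slow=2, fast=4
  step 3: slow=3, fast=6
  step 4: fast -> None, no cycle

Cycle: no


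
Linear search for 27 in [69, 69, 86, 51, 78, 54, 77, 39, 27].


i=0: 69!=27
i=1: 69!=27
i=2: 86!=27
i=3: 51!=27
i=4: 78!=27
i=5: 54!=27
i=6: 77!=27
i=7: 39!=27
i=8: 27==27 found!

Found at 8, 9 comps


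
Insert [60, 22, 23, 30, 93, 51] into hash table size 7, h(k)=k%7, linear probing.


Insert 60: h=4 -> slot 4
Insert 22: h=1 -> slot 1
Insert 23: h=2 -> slot 2
Insert 30: h=2, 1 probes -> slot 3
Insert 93: h=2, 3 probes -> slot 5
Insert 51: h=2, 4 probes -> slot 6

Table: [None, 22, 23, 30, 60, 93, 51]


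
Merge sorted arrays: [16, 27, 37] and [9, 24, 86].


Take 9 from B
Take 16 from A
Take 24 from B
Take 27 from A
Take 37 from A

Merged: [9, 16, 24, 27, 37, 86]


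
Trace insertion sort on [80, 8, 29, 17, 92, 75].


Initial: [80, 8, 29, 17, 92, 75]
Insert 8: [8, 80, 29, 17, 92, 75]
Insert 29: [8, 29, 80, 17, 92, 75]
Insert 17: [8, 17, 29, 80, 92, 75]
Insert 92: [8, 17, 29, 80, 92, 75]
Insert 75: [8, 17, 29, 75, 80, 92]

Sorted: [8, 17, 29, 75, 80, 92]


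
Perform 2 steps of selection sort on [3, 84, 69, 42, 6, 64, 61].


Initial: [3, 84, 69, 42, 6, 64, 61]
Step 1: min=3 at 0
  Swap: [3, 84, 69, 42, 6, 64, 61]
Step 2: min=6 at 4
  Swap: [3, 6, 69, 42, 84, 64, 61]

After 2 steps: [3, 6, 69, 42, 84, 64, 61]


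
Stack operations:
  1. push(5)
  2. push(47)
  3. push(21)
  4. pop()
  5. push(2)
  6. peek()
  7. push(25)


push(5) -> [5]
push(47) -> [5, 47]
push(21) -> [5, 47, 21]
pop()->21, [5, 47]
push(2) -> [5, 47, 2]
peek()->2
push(25) -> [5, 47, 2, 25]

Final stack: [5, 47, 2, 25]


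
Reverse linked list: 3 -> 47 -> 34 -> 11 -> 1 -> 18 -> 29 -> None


Step 1: curr=3, set curr.next=prev(None) | reversed so far: 3
Step 2: curr=47, set curr.next=prev(3) | reversed so far: 47 -> 3
Step 3: curr=34, set curr.next=prev(47) | reversed so far: 34 -> 47 -> 3
Step 4: curr=11, set curr.next=prev(34) | reversed so far: 11 -> 34 -> 47 -> 3
Step 5: curr=1, set curr.next=prev(11) | reversed so far: 1 -> 11 -> 34 -> 47 -> 3
Step 6: curr=18, set curr.next=prev(1) | reversed so far: 18 -> 1 -> 11 -> 34 -> 47 -> 3
Step 7: curr=29, set curr.next=prev(18) | reversed so far: 29 -> 18 -> 1 -> 11 -> 34 -> 47 -> 3

29 -> 18 -> 1 -> 11 -> 34 -> 47 -> 3 -> None


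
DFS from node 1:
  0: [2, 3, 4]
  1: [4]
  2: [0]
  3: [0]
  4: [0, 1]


Visit 1, push [4]
Visit 4, push [0]
Visit 0, push [3, 2]
Visit 2, push []
Visit 3, push []

DFS order: [1, 4, 0, 2, 3]


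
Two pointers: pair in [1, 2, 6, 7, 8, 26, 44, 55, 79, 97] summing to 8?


lo=0(1)+hi=9(97)=98
lo=0(1)+hi=8(79)=80
lo=0(1)+hi=7(55)=56
lo=0(1)+hi=6(44)=45
lo=0(1)+hi=5(26)=27
lo=0(1)+hi=4(8)=9
lo=0(1)+hi=3(7)=8

Yes: 1+7=8


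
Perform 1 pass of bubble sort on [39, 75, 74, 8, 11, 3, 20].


Initial: [39, 75, 74, 8, 11, 3, 20]
Pass 1: [39, 74, 8, 11, 3, 20, 75] (5 swaps)

After 1 pass: [39, 74, 8, 11, 3, 20, 75]


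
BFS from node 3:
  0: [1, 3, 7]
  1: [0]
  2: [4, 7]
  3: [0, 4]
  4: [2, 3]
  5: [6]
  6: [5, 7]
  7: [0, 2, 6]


Visit 3, enqueue [0, 4]
Visit 0, enqueue [1, 7]
Visit 4, enqueue [2]
Visit 1, enqueue []
Visit 7, enqueue [6]
Visit 2, enqueue []
Visit 6, enqueue [5]
Visit 5, enqueue []

BFS order: [3, 0, 4, 1, 7, 2, 6, 5]


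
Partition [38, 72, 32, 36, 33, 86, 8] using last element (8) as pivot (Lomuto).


Pivot: 8
Place pivot at 0: [8, 72, 32, 36, 33, 86, 38]

Partitioned: [8, 72, 32, 36, 33, 86, 38]


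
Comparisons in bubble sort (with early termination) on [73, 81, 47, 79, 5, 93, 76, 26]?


Algorithm: bubble sort (with early termination)
Input: [73, 81, 47, 79, 5, 93, 76, 26]
Sorted: [5, 26, 47, 73, 76, 79, 81, 93]

28


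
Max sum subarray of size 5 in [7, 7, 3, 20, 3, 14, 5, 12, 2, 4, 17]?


[0:5]: 40
[1:6]: 47
[2:7]: 45
[3:8]: 54
[4:9]: 36
[5:10]: 37
[6:11]: 40

Max: 54 at [3:8]


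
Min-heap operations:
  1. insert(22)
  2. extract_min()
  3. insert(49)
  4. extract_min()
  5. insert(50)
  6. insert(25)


insert(22) -> [22]
extract_min()->22, []
insert(49) -> [49]
extract_min()->49, []
insert(50) -> [50]
insert(25) -> [25, 50]

Final heap: [25, 50]


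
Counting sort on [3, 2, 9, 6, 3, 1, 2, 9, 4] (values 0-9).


Input: [3, 2, 9, 6, 3, 1, 2, 9, 4]
Counts: [0, 1, 2, 2, 1, 0, 1, 0, 0, 2]

Sorted: [1, 2, 2, 3, 3, 4, 6, 9, 9]


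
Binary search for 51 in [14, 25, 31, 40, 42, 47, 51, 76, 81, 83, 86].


Step 1: lo=0, hi=10, mid=5, val=47
Step 2: lo=6, hi=10, mid=8, val=81
Step 3: lo=6, hi=7, mid=6, val=51

Found at index 6


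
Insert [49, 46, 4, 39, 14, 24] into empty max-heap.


Insert 49: [49]
Insert 46: [49, 46]
Insert 4: [49, 46, 4]
Insert 39: [49, 46, 4, 39]
Insert 14: [49, 46, 4, 39, 14]
Insert 24: [49, 46, 24, 39, 14, 4]

Final heap: [49, 46, 24, 39, 14, 4]


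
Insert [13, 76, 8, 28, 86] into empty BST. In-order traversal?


Insert 13: root
Insert 76: R from 13
Insert 8: L from 13
Insert 28: R from 13 -> L from 76
Insert 86: R from 13 -> R from 76

In-order: [8, 13, 28, 76, 86]


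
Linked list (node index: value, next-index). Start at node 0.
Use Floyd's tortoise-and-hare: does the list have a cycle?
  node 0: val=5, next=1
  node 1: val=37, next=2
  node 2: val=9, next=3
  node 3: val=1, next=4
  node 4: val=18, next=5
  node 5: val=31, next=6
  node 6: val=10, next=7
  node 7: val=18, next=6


Floyd's tortoise (slow, +1) and hare (fast, +2):
  init: slow=0, fast=0
  step 1: slow=1, fast=2
  step 2: slow=2, fast=4
  step 3: slow=3, fast=6
  step 4: slow=4, fast=6
  step 5: slow=5, fast=6
  step 6: slow=6, fast=6
  slow == fast at node 6: cycle detected

Cycle: yes


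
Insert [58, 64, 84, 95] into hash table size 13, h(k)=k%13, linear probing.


Insert 58: h=6 -> slot 6
Insert 64: h=12 -> slot 12
Insert 84: h=6, 1 probes -> slot 7
Insert 95: h=4 -> slot 4

Table: [None, None, None, None, 95, None, 58, 84, None, None, None, None, 64]


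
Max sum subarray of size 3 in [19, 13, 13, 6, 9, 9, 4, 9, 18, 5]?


[0:3]: 45
[1:4]: 32
[2:5]: 28
[3:6]: 24
[4:7]: 22
[5:8]: 22
[6:9]: 31
[7:10]: 32

Max: 45 at [0:3]


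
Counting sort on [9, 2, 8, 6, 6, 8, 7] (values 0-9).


Input: [9, 2, 8, 6, 6, 8, 7]
Counts: [0, 0, 1, 0, 0, 0, 2, 1, 2, 1]

Sorted: [2, 6, 6, 7, 8, 8, 9]


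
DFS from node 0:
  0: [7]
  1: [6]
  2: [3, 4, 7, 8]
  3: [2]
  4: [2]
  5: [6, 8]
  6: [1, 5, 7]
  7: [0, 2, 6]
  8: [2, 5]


Visit 0, push [7]
Visit 7, push [6, 2]
Visit 2, push [8, 4, 3]
Visit 3, push []
Visit 4, push []
Visit 8, push [5]
Visit 5, push [6]
Visit 6, push [1]
Visit 1, push []

DFS order: [0, 7, 2, 3, 4, 8, 5, 6, 1]


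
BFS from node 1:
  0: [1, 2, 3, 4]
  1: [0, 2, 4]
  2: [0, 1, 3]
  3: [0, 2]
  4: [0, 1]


Visit 1, enqueue [0, 2, 4]
Visit 0, enqueue [3]
Visit 2, enqueue []
Visit 4, enqueue []
Visit 3, enqueue []

BFS order: [1, 0, 2, 4, 3]


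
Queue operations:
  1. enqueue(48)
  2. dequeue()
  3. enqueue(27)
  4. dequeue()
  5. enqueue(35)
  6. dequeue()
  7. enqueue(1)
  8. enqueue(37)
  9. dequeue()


enqueue(48) -> [48]
dequeue()->48, []
enqueue(27) -> [27]
dequeue()->27, []
enqueue(35) -> [35]
dequeue()->35, []
enqueue(1) -> [1]
enqueue(37) -> [1, 37]
dequeue()->1, [37]

Final queue: [37]


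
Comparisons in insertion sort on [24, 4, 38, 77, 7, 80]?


Algorithm: insertion sort
Input: [24, 4, 38, 77, 7, 80]
Sorted: [4, 7, 24, 38, 77, 80]

8


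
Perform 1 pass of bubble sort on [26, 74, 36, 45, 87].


Initial: [26, 74, 36, 45, 87]
Pass 1: [26, 36, 45, 74, 87] (2 swaps)

After 1 pass: [26, 36, 45, 74, 87]


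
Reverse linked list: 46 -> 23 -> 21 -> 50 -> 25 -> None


Step 1: curr=46, set curr.next=prev(None) | reversed so far: 46
Step 2: curr=23, set curr.next=prev(46) | reversed so far: 23 -> 46
Step 3: curr=21, set curr.next=prev(23) | reversed so far: 21 -> 23 -> 46
Step 4: curr=50, set curr.next=prev(21) | reversed so far: 50 -> 21 -> 23 -> 46
Step 5: curr=25, set curr.next=prev(50) | reversed so far: 25 -> 50 -> 21 -> 23 -> 46

25 -> 50 -> 21 -> 23 -> 46 -> None


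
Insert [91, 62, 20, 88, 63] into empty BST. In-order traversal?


Insert 91: root
Insert 62: L from 91
Insert 20: L from 91 -> L from 62
Insert 88: L from 91 -> R from 62
Insert 63: L from 91 -> R from 62 -> L from 88

In-order: [20, 62, 63, 88, 91]


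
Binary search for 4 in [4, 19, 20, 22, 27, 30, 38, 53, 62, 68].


Step 1: lo=0, hi=9, mid=4, val=27
Step 2: lo=0, hi=3, mid=1, val=19
Step 3: lo=0, hi=0, mid=0, val=4

Found at index 0


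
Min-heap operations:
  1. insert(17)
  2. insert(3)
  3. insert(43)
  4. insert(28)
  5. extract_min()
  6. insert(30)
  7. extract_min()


insert(17) -> [17]
insert(3) -> [3, 17]
insert(43) -> [3, 17, 43]
insert(28) -> [3, 17, 43, 28]
extract_min()->3, [17, 28, 43]
insert(30) -> [17, 28, 43, 30]
extract_min()->17, [28, 30, 43]

Final heap: [28, 30, 43]


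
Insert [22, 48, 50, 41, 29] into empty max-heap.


Insert 22: [22]
Insert 48: [48, 22]
Insert 50: [50, 22, 48]
Insert 41: [50, 41, 48, 22]
Insert 29: [50, 41, 48, 22, 29]

Final heap: [50, 41, 48, 22, 29]


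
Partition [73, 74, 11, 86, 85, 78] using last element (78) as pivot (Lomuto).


Pivot: 78
  73 <= 78: advance i (no swap)
  74 <= 78: advance i (no swap)
  11 <= 78: advance i (no swap)
Place pivot at 3: [73, 74, 11, 78, 85, 86]

Partitioned: [73, 74, 11, 78, 85, 86]


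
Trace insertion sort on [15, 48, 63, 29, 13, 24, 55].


Initial: [15, 48, 63, 29, 13, 24, 55]
Insert 48: [15, 48, 63, 29, 13, 24, 55]
Insert 63: [15, 48, 63, 29, 13, 24, 55]
Insert 29: [15, 29, 48, 63, 13, 24, 55]
Insert 13: [13, 15, 29, 48, 63, 24, 55]
Insert 24: [13, 15, 24, 29, 48, 63, 55]
Insert 55: [13, 15, 24, 29, 48, 55, 63]

Sorted: [13, 15, 24, 29, 48, 55, 63]


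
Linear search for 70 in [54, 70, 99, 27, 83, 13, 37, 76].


i=0: 54!=70
i=1: 70==70 found!

Found at 1, 2 comps


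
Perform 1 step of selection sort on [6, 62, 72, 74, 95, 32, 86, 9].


Initial: [6, 62, 72, 74, 95, 32, 86, 9]
Step 1: min=6 at 0
  Swap: [6, 62, 72, 74, 95, 32, 86, 9]

After 1 step: [6, 62, 72, 74, 95, 32, 86, 9]


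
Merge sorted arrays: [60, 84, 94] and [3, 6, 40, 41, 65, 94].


Take 3 from B
Take 6 from B
Take 40 from B
Take 41 from B
Take 60 from A
Take 65 from B
Take 84 from A
Take 94 from A

Merged: [3, 6, 40, 41, 60, 65, 84, 94, 94]


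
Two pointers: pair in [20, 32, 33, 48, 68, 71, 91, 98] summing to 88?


lo=0(20)+hi=7(98)=118
lo=0(20)+hi=6(91)=111
lo=0(20)+hi=5(71)=91
lo=0(20)+hi=4(68)=88

Yes: 20+68=88


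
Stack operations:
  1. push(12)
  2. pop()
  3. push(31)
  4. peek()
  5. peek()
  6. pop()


push(12) -> [12]
pop()->12, []
push(31) -> [31]
peek()->31
peek()->31
pop()->31, []

Final stack: []


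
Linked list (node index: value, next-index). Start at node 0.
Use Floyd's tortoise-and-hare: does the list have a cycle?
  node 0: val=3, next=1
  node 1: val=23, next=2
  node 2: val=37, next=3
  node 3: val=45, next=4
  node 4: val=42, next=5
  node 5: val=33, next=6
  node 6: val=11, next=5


Floyd's tortoise (slow, +1) and hare (fast, +2):
  init: slow=0, fast=0
  step 1: slow=1, fast=2
  step 2: slow=2, fast=4
  step 3: slow=3, fast=6
  step 4: slow=4, fast=6
  step 5: slow=5, fast=6
  step 6: slow=6, fast=6
  slow == fast at node 6: cycle detected

Cycle: yes


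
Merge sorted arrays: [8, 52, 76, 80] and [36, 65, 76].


Take 8 from A
Take 36 from B
Take 52 from A
Take 65 from B
Take 76 from A
Take 76 from B

Merged: [8, 36, 52, 65, 76, 76, 80]


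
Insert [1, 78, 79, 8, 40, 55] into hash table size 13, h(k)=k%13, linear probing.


Insert 1: h=1 -> slot 1
Insert 78: h=0 -> slot 0
Insert 79: h=1, 1 probes -> slot 2
Insert 8: h=8 -> slot 8
Insert 40: h=1, 2 probes -> slot 3
Insert 55: h=3, 1 probes -> slot 4

Table: [78, 1, 79, 40, 55, None, None, None, 8, None, None, None, None]


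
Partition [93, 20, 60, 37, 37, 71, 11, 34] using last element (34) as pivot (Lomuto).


Pivot: 34
  20 <= 34: swap -> [20, 93, 60, 37, 37, 71, 11, 34]
  11 <= 34: swap -> [20, 11, 60, 37, 37, 71, 93, 34]
Place pivot at 2: [20, 11, 34, 37, 37, 71, 93, 60]

Partitioned: [20, 11, 34, 37, 37, 71, 93, 60]


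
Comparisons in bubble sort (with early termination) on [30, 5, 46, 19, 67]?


Algorithm: bubble sort (with early termination)
Input: [30, 5, 46, 19, 67]
Sorted: [5, 19, 30, 46, 67]

9


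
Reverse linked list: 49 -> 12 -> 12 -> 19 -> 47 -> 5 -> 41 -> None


Step 1: curr=49, set curr.next=prev(None) | reversed so far: 49
Step 2: curr=12, set curr.next=prev(49) | reversed so far: 12 -> 49
Step 3: curr=12, set curr.next=prev(12) | reversed so far: 12 -> 12 -> 49
Step 4: curr=19, set curr.next=prev(12) | reversed so far: 19 -> 12 -> 12 -> 49
Step 5: curr=47, set curr.next=prev(19) | reversed so far: 47 -> 19 -> 12 -> 12 -> 49
Step 6: curr=5, set curr.next=prev(47) | reversed so far: 5 -> 47 -> 19 -> 12 -> 12 -> 49
Step 7: curr=41, set curr.next=prev(5) | reversed so far: 41 -> 5 -> 47 -> 19 -> 12 -> 12 -> 49

41 -> 5 -> 47 -> 19 -> 12 -> 12 -> 49 -> None


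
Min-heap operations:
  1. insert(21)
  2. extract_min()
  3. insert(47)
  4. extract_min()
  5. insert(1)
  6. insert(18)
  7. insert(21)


insert(21) -> [21]
extract_min()->21, []
insert(47) -> [47]
extract_min()->47, []
insert(1) -> [1]
insert(18) -> [1, 18]
insert(21) -> [1, 18, 21]

Final heap: [1, 18, 21]


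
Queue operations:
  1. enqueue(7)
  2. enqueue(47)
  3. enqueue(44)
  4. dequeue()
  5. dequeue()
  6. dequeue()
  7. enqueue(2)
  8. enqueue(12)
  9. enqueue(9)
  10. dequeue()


enqueue(7) -> [7]
enqueue(47) -> [7, 47]
enqueue(44) -> [7, 47, 44]
dequeue()->7, [47, 44]
dequeue()->47, [44]
dequeue()->44, []
enqueue(2) -> [2]
enqueue(12) -> [2, 12]
enqueue(9) -> [2, 12, 9]
dequeue()->2, [12, 9]

Final queue: [12, 9]


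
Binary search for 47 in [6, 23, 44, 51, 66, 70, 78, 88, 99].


Step 1: lo=0, hi=8, mid=4, val=66
Step 2: lo=0, hi=3, mid=1, val=23
Step 3: lo=2, hi=3, mid=2, val=44
Step 4: lo=3, hi=3, mid=3, val=51

Not found


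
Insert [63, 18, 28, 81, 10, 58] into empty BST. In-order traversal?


Insert 63: root
Insert 18: L from 63
Insert 28: L from 63 -> R from 18
Insert 81: R from 63
Insert 10: L from 63 -> L from 18
Insert 58: L from 63 -> R from 18 -> R from 28

In-order: [10, 18, 28, 58, 63, 81]


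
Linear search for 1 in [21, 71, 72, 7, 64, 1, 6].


i=0: 21!=1
i=1: 71!=1
i=2: 72!=1
i=3: 7!=1
i=4: 64!=1
i=5: 1==1 found!

Found at 5, 6 comps


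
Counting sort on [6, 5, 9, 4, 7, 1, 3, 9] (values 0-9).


Input: [6, 5, 9, 4, 7, 1, 3, 9]
Counts: [0, 1, 0, 1, 1, 1, 1, 1, 0, 2]

Sorted: [1, 3, 4, 5, 6, 7, 9, 9]


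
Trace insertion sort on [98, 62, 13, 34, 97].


Initial: [98, 62, 13, 34, 97]
Insert 62: [62, 98, 13, 34, 97]
Insert 13: [13, 62, 98, 34, 97]
Insert 34: [13, 34, 62, 98, 97]
Insert 97: [13, 34, 62, 97, 98]

Sorted: [13, 34, 62, 97, 98]


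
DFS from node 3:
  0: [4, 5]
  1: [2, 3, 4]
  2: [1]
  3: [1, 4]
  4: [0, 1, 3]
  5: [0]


Visit 3, push [4, 1]
Visit 1, push [4, 2]
Visit 2, push []
Visit 4, push [0]
Visit 0, push [5]
Visit 5, push []

DFS order: [3, 1, 2, 4, 0, 5]


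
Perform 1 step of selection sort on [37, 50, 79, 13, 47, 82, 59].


Initial: [37, 50, 79, 13, 47, 82, 59]
Step 1: min=13 at 3
  Swap: [13, 50, 79, 37, 47, 82, 59]

After 1 step: [13, 50, 79, 37, 47, 82, 59]


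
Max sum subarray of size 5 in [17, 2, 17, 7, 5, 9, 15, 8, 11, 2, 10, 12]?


[0:5]: 48
[1:6]: 40
[2:7]: 53
[3:8]: 44
[4:9]: 48
[5:10]: 45
[6:11]: 46
[7:12]: 43

Max: 53 at [2:7]


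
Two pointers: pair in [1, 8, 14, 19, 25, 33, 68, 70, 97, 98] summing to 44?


lo=0(1)+hi=9(98)=99
lo=0(1)+hi=8(97)=98
lo=0(1)+hi=7(70)=71
lo=0(1)+hi=6(68)=69
lo=0(1)+hi=5(33)=34
lo=1(8)+hi=5(33)=41
lo=2(14)+hi=5(33)=47
lo=2(14)+hi=4(25)=39
lo=3(19)+hi=4(25)=44

Yes: 19+25=44


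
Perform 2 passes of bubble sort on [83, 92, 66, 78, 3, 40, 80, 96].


Initial: [83, 92, 66, 78, 3, 40, 80, 96]
Pass 1: [83, 66, 78, 3, 40, 80, 92, 96] (5 swaps)
Pass 2: [66, 78, 3, 40, 80, 83, 92, 96] (5 swaps)

After 2 passes: [66, 78, 3, 40, 80, 83, 92, 96]


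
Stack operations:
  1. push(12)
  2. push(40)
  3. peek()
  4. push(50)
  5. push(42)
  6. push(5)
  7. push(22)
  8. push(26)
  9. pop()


push(12) -> [12]
push(40) -> [12, 40]
peek()->40
push(50) -> [12, 40, 50]
push(42) -> [12, 40, 50, 42]
push(5) -> [12, 40, 50, 42, 5]
push(22) -> [12, 40, 50, 42, 5, 22]
push(26) -> [12, 40, 50, 42, 5, 22, 26]
pop()->26, [12, 40, 50, 42, 5, 22]

Final stack: [12, 40, 50, 42, 5, 22]
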